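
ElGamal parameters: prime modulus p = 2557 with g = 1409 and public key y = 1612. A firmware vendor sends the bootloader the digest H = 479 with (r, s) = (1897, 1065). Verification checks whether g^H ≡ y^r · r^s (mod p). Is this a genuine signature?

forged

Left side g^H mod p:
1409^2 = 1985281 ≡ 1049
1409^4 ≡ 1049^2 = 1100401 ≡ 891
1409^8 ≡ 891^2 = 793881 ≡ 1211
1409^16 ≡ 1211^2 = 1466521 ≡ 1360
1409^32 ≡ 1360^2 = 1849600 ≡ 889
1409^64 ≡ 889^2 = 790321 ≡ 208
1409^128 ≡ 208^2 = 43264 ≡ 2352
1409^256 ≡ 2352^2 = 5531904 ≡ 1113
479 = 256 + 128 + 64 + 16 + 8 + 4 + 2 + 1, so 1409^479 ≡ 1113·2352·208·1360·1211·891·1049·1409 ≡ 2056 (mod 2557)
Right side y^r · r^s mod p:
1612^2 = 2598544 ≡ 632
1612^4 ≡ 632^2 = 399424 ≡ 532
1612^8 ≡ 532^2 = 283024 ≡ 1754
1612^16 ≡ 1754^2 = 3076516 ≡ 445
1612^32 ≡ 445^2 = 198025 ≡ 1136
1612^64 ≡ 1136^2 = 1290496 ≡ 1768
1612^128 ≡ 1768^2 = 3125824 ≡ 1170
1612^256 ≡ 1170^2 = 1368900 ≡ 905
1612^512 ≡ 905^2 = 819025 ≡ 785
1612^1024 ≡ 785^2 = 616225 ≡ 2545
1897 = 1024 + 512 + 256 + 64 + 32 + 8 + 1, so 1612^1897 ≡ 2545·785·905·1768·1136·1754·1612 ≡ 1502 (mod 2557)
1897^2 = 3598609 ≡ 910
1897^4 ≡ 910^2 = 828100 ≡ 2189
1897^8 ≡ 2189^2 = 4791721 ≡ 2460
1897^16 ≡ 2460^2 = 6051600 ≡ 1738
1897^32 ≡ 1738^2 = 3020644 ≡ 827
1897^64 ≡ 827^2 = 683929 ≡ 1210
1897^128 ≡ 1210^2 = 1464100 ≡ 1496
1897^256 ≡ 1496^2 = 2238016 ≡ 641
1897^512 ≡ 641^2 = 410881 ≡ 1761
1897^1024 ≡ 1761^2 = 3101121 ≡ 2037
1065 = 1024 + 32 + 8 + 1, so 1897^1065 ≡ 2037·827·2460·1897 ≡ 1946 (mod 2557)
1502·1946 = 2922892 ≡ 241 (mod 2557)
2056 ≠ 241, so verification fails.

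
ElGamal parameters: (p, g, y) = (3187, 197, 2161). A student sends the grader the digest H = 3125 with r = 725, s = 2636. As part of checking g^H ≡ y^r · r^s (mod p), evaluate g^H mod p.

495

197^2 = 38809 ≡ 565
197^4 ≡ 565^2 = 319225 ≡ 525
197^8 ≡ 525^2 = 275625 ≡ 1543
197^16 ≡ 1543^2 = 2380849 ≡ 160
197^32 ≡ 160^2 = 25600 ≡ 104
197^64 ≡ 104^2 = 10816 ≡ 1255
197^128 ≡ 1255^2 = 1575025 ≡ 647
197^256 ≡ 647^2 = 418609 ≡ 1112
197^512 ≡ 1112^2 = 1236544 ≡ 3175
197^1024 ≡ 3175^2 = 10080625 ≡ 144
197^2048 ≡ 144^2 = 20736 ≡ 1614
3125 = 2048 + 1024 + 32 + 16 + 4 + 1, so 197^3125 ≡ 1614·144·104·160·525·197 ≡ 495 (mod 3187)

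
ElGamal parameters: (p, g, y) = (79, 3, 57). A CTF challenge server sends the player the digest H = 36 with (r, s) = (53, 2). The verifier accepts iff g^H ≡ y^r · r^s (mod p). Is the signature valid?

Left side g^H mod p:
Squares mod 79: 3^1≡3, 3^2≡9, 3^4≡2, 3^8≡4, 3^16≡16, 3^32≡19
36 = 32 + 4, so 3^36 ≡ 19·2 ≡ 38 (mod 79)
Right side y^r · r^s mod p:
Squares mod 79: 57^1≡57, 57^2≡10, 57^4≡21, 57^8≡46, 57^16≡62, 57^32≡52
53 = 32 + 16 + 4 + 1, so 57^53 ≡ 52·62·21·57 ≡ 57 (mod 79)
Squares mod 79: 53^1≡53, 53^2≡44
53^2 ≡ 44 (mod 79)
57·44 = 2508 ≡ 59 (mod 79)
38 ≠ 59, so verification fails.

invalid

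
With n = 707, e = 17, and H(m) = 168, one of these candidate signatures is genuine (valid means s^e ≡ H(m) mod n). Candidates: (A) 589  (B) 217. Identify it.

B

Candidate A: Squares mod 707: 589^1≡589, 589^2≡491, 589^4≡701, 589^8≡36, 589^16≡589; 17 = 16 + 1, so 589^17 ≡ 589·589 ≡ 491 (mod 707)
Candidate B: Squares mod 707: 217^1≡217, 217^2≡427, 217^4≡630, 217^8≡273, 217^16≡294; 17 = 16 + 1, so 217^17 ≡ 294·217 ≡ 168 (mod 707)
  → matches H(m) = 168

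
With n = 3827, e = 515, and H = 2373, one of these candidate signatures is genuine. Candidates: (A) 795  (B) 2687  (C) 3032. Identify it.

C

Candidate A: Squares mod 3827: 795^1≡795, 795^2≡570, 795^4≡3432, 795^8≡2945, 795^16≡1043, 795^32≡981, 795^64≡1784, 795^128≡2419, 795^256≡78, 795^512≡2257; 515 = 512 + 2 + 1, so 795^515 ≡ 2257·570·795 ≡ 1454 (mod 3827)
Candidate B: Squares mod 3827: 2687^1≡2687, 2687^2≡2247, 2687^4≡1196, 2687^8≡2945, 2687^16≡1043, 2687^32≡981, 2687^64≡1784, 2687^128≡2419, 2687^256≡78, 2687^512≡2257; 515 = 512 + 2 + 1, so 2687^515 ≡ 2257·2247·2687 ≡ 1110 (mod 3827)
Candidate C: Squares mod 3827: 3032^1≡3032, 3032^2≡570, 3032^4≡3432, 3032^8≡2945, 3032^16≡1043, 3032^32≡981, 3032^64≡1784, 3032^128≡2419, 3032^256≡78, 3032^512≡2257; 515 = 512 + 2 + 1, so 3032^515 ≡ 2257·570·3032 ≡ 2373 (mod 3827)
  → matches H = 2373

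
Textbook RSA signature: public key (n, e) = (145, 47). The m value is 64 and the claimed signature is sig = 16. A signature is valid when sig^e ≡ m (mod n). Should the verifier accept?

Squares mod 145: sig^1≡16, sig^2≡111, sig^4≡141, sig^8≡16, sig^16≡111, sig^32≡141
47 = 32 + 8 + 4 + 2 + 1, so sig^47 ≡ 141·16·141·111·16 ≡ 81 (mod 145)
sig^47 mod 145 = 81, but m = 64.

reject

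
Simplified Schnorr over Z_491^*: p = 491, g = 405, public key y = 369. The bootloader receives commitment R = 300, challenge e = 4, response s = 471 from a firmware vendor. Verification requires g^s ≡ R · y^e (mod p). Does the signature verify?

verifies

g^s mod p:
405^471 mod 491 = 210
R · y^e mod p:
369^4 mod 491 = 148
300·148 = 44400 ≡ 210 (mod 491)
210 ≡ 210 (mod 491); signature holds.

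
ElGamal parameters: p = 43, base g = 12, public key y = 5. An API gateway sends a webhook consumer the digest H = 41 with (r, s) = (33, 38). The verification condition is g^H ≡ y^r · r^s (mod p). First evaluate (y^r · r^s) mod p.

18

Squares mod 43: 5^1≡5, 5^2≡25, 5^4≡23, 5^8≡13, 5^16≡40, 5^32≡9
33 = 32 + 1, so 5^33 ≡ 9·5 ≡ 2 (mod 43)
Squares mod 43: 33^1≡33, 33^2≡14, 33^4≡24, 33^8≡17, 33^16≡31, 33^32≡15
38 = 32 + 4 + 2, so 33^38 ≡ 15·24·14 ≡ 9 (mod 43)
y^r · r^s ≡ 2·9 = 18 ≡ 18 (mod 43)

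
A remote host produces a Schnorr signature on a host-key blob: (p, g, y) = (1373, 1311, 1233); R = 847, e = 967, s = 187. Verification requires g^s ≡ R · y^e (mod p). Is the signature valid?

invalid

g^s mod p:
1311^187 mod 1373 = 1335
R · y^e mod p:
1233^967 mod 1373 = 881
847·881 = 746207 ≡ 668 (mod 1373)
1335 ≠ 668; the check fails.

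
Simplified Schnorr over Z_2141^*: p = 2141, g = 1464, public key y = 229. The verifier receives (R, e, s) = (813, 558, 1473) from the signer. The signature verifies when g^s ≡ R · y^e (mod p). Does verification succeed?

passes

g^s mod p:
1464^2 = 2143296 ≡ 155
1464^4 ≡ 155^2 = 24025 ≡ 474
1464^8 ≡ 474^2 = 224676 ≡ 2012
1464^16 ≡ 2012^2 = 4048144 ≡ 1654
1464^32 ≡ 1654^2 = 2735716 ≡ 1659
1464^64 ≡ 1659^2 = 2752281 ≡ 1096
1464^128 ≡ 1096^2 = 1201216 ≡ 115
1464^256 ≡ 115^2 = 13225 ≡ 379
1464^512 ≡ 379^2 = 143641 ≡ 194
1464^1024 ≡ 194^2 = 37636 ≡ 1239
1473 = 1024 + 256 + 128 + 64 + 1, so 1464^1473 ≡ 1239·379·115·1096·1464 ≡ 1595 (mod 2141)
R · y^e mod p:
229^2 = 52441 ≡ 1057
229^4 ≡ 1057^2 = 1117249 ≡ 1788
229^8 ≡ 1788^2 = 3196944 ≡ 431
229^16 ≡ 431^2 = 185761 ≡ 1635
229^32 ≡ 1635^2 = 2673225 ≡ 1257
229^64 ≡ 1257^2 = 1580049 ≡ 2132
229^128 ≡ 2132^2 = 4545424 ≡ 81
229^256 ≡ 81^2 = 6561 ≡ 138
229^512 ≡ 138^2 = 19044 ≡ 1916
558 = 512 + 32 + 8 + 4 + 2, so 229^558 ≡ 1916·1257·431·1788·1057 ≡ 1532 (mod 2141)
813·1532 = 1245516 ≡ 1595 (mod 2141)
1595 ≡ 1595 (mod 2141); signature holds.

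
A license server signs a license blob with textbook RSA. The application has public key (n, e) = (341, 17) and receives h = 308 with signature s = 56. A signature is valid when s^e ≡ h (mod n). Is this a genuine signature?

Squares mod 341: s^1≡56, s^2≡67, s^4≡56, s^8≡67, s^16≡56
17 = 16 + 1, so s^17 ≡ 56·56 ≡ 67 (mod 341)
s^17 mod 341 = 67, but h = 308.

forged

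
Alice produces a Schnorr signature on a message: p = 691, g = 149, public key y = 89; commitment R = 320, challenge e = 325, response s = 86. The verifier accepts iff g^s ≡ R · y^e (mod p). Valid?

g^s mod p:
149^86 mod 691 = 149
R · y^e mod p:
89^325 mod 691 = 1
320·1 = 320 ≡ 320 (mod 691)
149 ≠ 320; the check fails.

no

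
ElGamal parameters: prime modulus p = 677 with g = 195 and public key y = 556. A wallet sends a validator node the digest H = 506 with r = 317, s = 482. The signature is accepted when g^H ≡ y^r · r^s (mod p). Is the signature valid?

valid

Left side g^H mod p:
195^506 mod 677 = 493
Right side y^r · r^s mod p:
556^317 mod 677 = 308
317^482 mod 677 = 228
308·228 = 70224 ≡ 493 (mod 677)
493 ≡ 493 (mod 677), so the signature is genuine.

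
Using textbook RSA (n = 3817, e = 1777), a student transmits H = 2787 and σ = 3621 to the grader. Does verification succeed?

Squares mod 3817: σ^1≡3621, σ^2≡246, σ^4≡3261, σ^8≡3776, σ^16≡1681, σ^32≡1181, σ^64≡1556, σ^128≡1158, σ^256≡1197, σ^512≡1434, σ^1024≡2810
1777 = 1024 + 512 + 128 + 64 + 32 + 16 + 1, so σ^1777 ≡ 2810·1434·1158·1556·1181·1681·3621 ≡ 1030 (mod 3817)
1030 ≠ 2787, so verification fails.

fails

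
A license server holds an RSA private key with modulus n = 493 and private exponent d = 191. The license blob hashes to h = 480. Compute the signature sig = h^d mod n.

h^191 mod 493 = 285

285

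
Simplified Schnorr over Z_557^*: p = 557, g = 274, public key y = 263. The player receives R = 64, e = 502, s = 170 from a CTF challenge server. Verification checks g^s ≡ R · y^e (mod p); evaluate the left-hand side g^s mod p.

274^2 = 75076 ≡ 438
274^4 ≡ 438^2 = 191844 ≡ 236
274^8 ≡ 236^2 = 55696 ≡ 553
274^16 ≡ 553^2 = 305809 ≡ 16
274^32 ≡ 16^2 = 256
274^64 ≡ 256^2 = 65536 ≡ 367
274^128 ≡ 367^2 = 134689 ≡ 452
170 = 128 + 32 + 8 + 2, so 274^170 ≡ 452·256·553·438 ≡ 524 (mod 557)

524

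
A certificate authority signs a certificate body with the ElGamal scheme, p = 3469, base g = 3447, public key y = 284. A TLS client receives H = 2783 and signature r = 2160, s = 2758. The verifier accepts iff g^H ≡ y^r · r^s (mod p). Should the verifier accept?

reject

Left side g^H mod p:
3447^2 = 11881809 ≡ 484
3447^4 ≡ 484^2 = 234256 ≡ 1833
3447^8 ≡ 1833^2 = 3359889 ≡ 1897
3447^16 ≡ 1897^2 = 3598609 ≡ 1256
3447^32 ≡ 1256^2 = 1577536 ≡ 2610
3447^64 ≡ 2610^2 = 6812100 ≡ 2453
3447^128 ≡ 2453^2 = 6017209 ≡ 1963
3447^256 ≡ 1963^2 = 3853369 ≡ 2779
3447^512 ≡ 2779^2 = 7722841 ≡ 847
3447^1024 ≡ 847^2 = 717409 ≡ 2795
3447^2048 ≡ 2795^2 = 7812025 ≡ 3306
2783 = 2048 + 512 + 128 + 64 + 16 + 8 + 4 + 2 + 1, so 3447^2783 ≡ 3306·847·1963·2453·1256·1897·1833·484·3447 ≡ 2428 (mod 3469)
Right side y^r · r^s mod p:
284^2 = 80656 ≡ 869
284^4 ≡ 869^2 = 755161 ≡ 2388
284^8 ≡ 2388^2 = 5702544 ≡ 2977
284^16 ≡ 2977^2 = 8862529 ≡ 2703
284^32 ≡ 2703^2 = 7306209 ≡ 495
284^64 ≡ 495^2 = 245025 ≡ 2195
284^128 ≡ 2195^2 = 4818025 ≡ 3053
284^256 ≡ 3053^2 = 9320809 ≡ 3075
284^512 ≡ 3075^2 = 9455625 ≡ 2600
284^1024 ≡ 2600^2 = 6760000 ≡ 2388
284^2048 ≡ 2388^2 = 5702544 ≡ 2977
2160 = 2048 + 64 + 32 + 16, so 284^2160 ≡ 2977·2195·495·2703 ≡ 3075 (mod 3469)
2160^2 = 4665600 ≡ 3264
2160^4 ≡ 3264^2 = 10653696 ≡ 397
2160^8 ≡ 397^2 = 157609 ≡ 1504
2160^16 ≡ 1504^2 = 2262016 ≡ 228
2160^32 ≡ 228^2 = 51984 ≡ 3418
2160^64 ≡ 3418^2 = 11682724 ≡ 2601
2160^128 ≡ 2601^2 = 6765201 ≡ 651
2160^256 ≡ 651^2 = 423801 ≡ 583
2160^512 ≡ 583^2 = 339889 ≡ 3396
2160^1024 ≡ 3396^2 = 11532816 ≡ 1860
2160^2048 ≡ 1860^2 = 3459600 ≡ 1007
2758 = 2048 + 512 + 128 + 64 + 4 + 2, so 2160^2758 ≡ 1007·3396·651·2601·397·3264 ≡ 1860 (mod 3469)
3075·1860 = 5719500 ≡ 2588 (mod 3469)
2428 ≠ 2588, so verification fails.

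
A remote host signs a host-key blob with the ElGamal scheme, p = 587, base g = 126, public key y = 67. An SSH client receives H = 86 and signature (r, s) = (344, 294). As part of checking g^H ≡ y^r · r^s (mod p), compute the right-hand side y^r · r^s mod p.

Squares mod 587: 67^1≡67, 67^2≡380, 67^4≡585, 67^8≡4, 67^16≡16, 67^32≡256, 67^64≡379, 67^128≡413, 67^256≡339
344 = 256 + 64 + 16 + 8, so 67^344 ≡ 339·379·16·4 ≡ 88 (mod 587)
Squares mod 587: 344^1≡344, 344^2≡349, 344^4≡292, 344^8≡149, 344^16≡482, 344^32≡459, 344^64≡535, 344^128≡356, 344^256≡531
294 = 256 + 32 + 4 + 2, so 344^294 ≡ 531·459·292·349 ≡ 243 (mod 587)
y^r · r^s ≡ 88·243 = 21384 ≡ 252 (mod 587)

252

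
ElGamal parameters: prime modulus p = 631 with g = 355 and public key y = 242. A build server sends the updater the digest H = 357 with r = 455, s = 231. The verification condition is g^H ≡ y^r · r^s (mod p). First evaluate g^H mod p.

310

Squares mod 631: 355^1≡355, 355^2≡456, 355^4≡337, 355^8≡620, 355^16≡121, 355^32≡128, 355^64≡609, 355^128≡484, 355^256≡155
357 = 256 + 64 + 32 + 4 + 1, so 355^357 ≡ 155·609·128·337·355 ≡ 310 (mod 631)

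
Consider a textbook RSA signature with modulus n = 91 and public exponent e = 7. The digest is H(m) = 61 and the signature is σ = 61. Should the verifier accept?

accept

σ^2 ≡ 61^2 = 3721 ≡ 81
σ^4 ≡ 81^2 = 6561 ≡ 9
7 = 4 + 2 + 1, so σ^7 ≡ 9·81·61 ≡ 61 (mod 91)
σ^7 mod 91 = 61 matches H(m).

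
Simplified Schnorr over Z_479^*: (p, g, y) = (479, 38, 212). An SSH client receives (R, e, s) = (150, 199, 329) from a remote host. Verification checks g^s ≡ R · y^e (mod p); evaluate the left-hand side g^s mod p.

52

38^2 = 1444 ≡ 7
38^4 ≡ 7^2 = 49
38^8 ≡ 49^2 = 2401 ≡ 6
38^16 ≡ 6^2 = 36
38^32 ≡ 36^2 = 1296 ≡ 338
38^64 ≡ 338^2 = 114244 ≡ 242
38^128 ≡ 242^2 = 58564 ≡ 126
38^256 ≡ 126^2 = 15876 ≡ 69
329 = 256 + 64 + 8 + 1, so 38^329 ≡ 69·242·6·38 ≡ 52 (mod 479)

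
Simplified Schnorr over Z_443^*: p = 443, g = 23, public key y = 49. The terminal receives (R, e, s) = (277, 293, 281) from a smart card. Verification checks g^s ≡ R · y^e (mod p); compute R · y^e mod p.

80

Squares mod 443: 49^1≡49, 49^2≡186, 49^4≡42, 49^8≡435, 49^16≡64, 49^32≡109, 49^64≡363, 49^128≡198, 49^256≡220
293 = 256 + 32 + 4 + 1, so 49^293 ≡ 220·109·42·49 ≡ 197 (mod 443)
R · y^e ≡ 277·197 = 54569 ≡ 80 (mod 443)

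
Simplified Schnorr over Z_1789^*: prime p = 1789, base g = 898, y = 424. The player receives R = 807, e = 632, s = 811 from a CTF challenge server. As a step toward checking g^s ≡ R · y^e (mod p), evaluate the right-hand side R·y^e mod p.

1211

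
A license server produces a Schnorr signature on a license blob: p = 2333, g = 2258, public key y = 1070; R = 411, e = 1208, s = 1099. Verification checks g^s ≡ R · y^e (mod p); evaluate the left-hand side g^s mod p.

2258^2 = 5098564 ≡ 959
2258^4 ≡ 959^2 = 919681 ≡ 479
2258^8 ≡ 479^2 = 229441 ≡ 807
2258^16 ≡ 807^2 = 651249 ≡ 342
2258^32 ≡ 342^2 = 116964 ≡ 314
2258^64 ≡ 314^2 = 98596 ≡ 610
2258^128 ≡ 610^2 = 372100 ≡ 1153
2258^256 ≡ 1153^2 = 1329409 ≡ 1932
2258^512 ≡ 1932^2 = 3732624 ≡ 2157
2258^1024 ≡ 2157^2 = 4652649 ≡ 647
1099 = 1024 + 64 + 8 + 2 + 1, so 2258^1099 ≡ 647·610·807·959·2258 ≡ 1466 (mod 2333)

1466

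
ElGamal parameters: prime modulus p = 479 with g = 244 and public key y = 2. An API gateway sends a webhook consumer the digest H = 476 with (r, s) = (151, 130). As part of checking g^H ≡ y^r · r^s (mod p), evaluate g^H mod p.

Squares mod 479: 244^1≡244, 244^2≡140, 244^4≡440, 244^8≡84, 244^16≡350, 244^32≡355, 244^64≡48, 244^128≡388, 244^256≡138
476 = 256 + 128 + 64 + 16 + 8 + 4, so 244^476 ≡ 138·388·48·350·84·440 ≡ 414 (mod 479)

414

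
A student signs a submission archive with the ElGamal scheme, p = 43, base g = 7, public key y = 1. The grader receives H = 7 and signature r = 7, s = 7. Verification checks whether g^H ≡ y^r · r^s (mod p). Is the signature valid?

Left side g^H mod p:
Squares mod 43: 7^1≡7, 7^2≡6, 7^4≡36
7 = 4 + 2 + 1, so 7^7 ≡ 36·6·7 ≡ 7 (mod 43)
Right side y^r · r^s mod p:
Squares mod 43: 1^1≡1, 1^2≡1, 1^4≡1
7 = 4 + 2 + 1, so 1^7 ≡ 1·1·1 ≡ 1 (mod 43)
Squares mod 43: 7^1≡7, 7^2≡6, 7^4≡36
7 = 4 + 2 + 1, so 7^7 ≡ 36·6·7 ≡ 7 (mod 43)
1·7 = 7 ≡ 7 (mod 43)
7 ≡ 7 (mod 43), so the signature is genuine.

valid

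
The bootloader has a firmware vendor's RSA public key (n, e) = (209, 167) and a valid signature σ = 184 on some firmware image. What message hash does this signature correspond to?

σ^2 ≡ 184^2 = 33856 ≡ 207
σ^4 ≡ 207^2 = 42849 ≡ 4
σ^8 ≡ 4^2 = 16
σ^16 ≡ 16^2 = 256 ≡ 47
σ^32 ≡ 47^2 = 2209 ≡ 119
σ^64 ≡ 119^2 = 14161 ≡ 158
σ^128 ≡ 158^2 = 24964 ≡ 93
167 = 128 + 32 + 4 + 2 + 1, so σ^167 ≡ 93·119·4·207·184 ≡ 90 (mod 209)

90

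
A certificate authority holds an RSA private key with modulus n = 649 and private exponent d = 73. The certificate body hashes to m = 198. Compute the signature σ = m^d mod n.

m^2 ≡ 198^2 = 39204 ≡ 264
m^4 ≡ 264^2 = 69696 ≡ 253
m^8 ≡ 253^2 = 64009 ≡ 407
m^16 ≡ 407^2 = 165649 ≡ 154
m^32 ≡ 154^2 = 23716 ≡ 352
m^64 ≡ 352^2 = 123904 ≡ 594
73 = 64 + 8 + 1, so m^73 ≡ 594·407·198 ≡ 440 (mod 649)

440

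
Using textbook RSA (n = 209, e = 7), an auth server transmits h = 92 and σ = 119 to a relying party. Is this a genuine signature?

genuine

Squares mod 209: σ^1≡119, σ^2≡158, σ^4≡93
7 = 4 + 2 + 1, so σ^7 ≡ 93·158·119 ≡ 92 (mod 209)
Since 92 equals the digest 92, verification succeeds.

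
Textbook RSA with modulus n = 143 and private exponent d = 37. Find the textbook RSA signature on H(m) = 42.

81

(H(m))^2 ≡ 42^2 = 1764 ≡ 48
(H(m))^4 ≡ 48^2 = 2304 ≡ 16
(H(m))^8 ≡ 16^2 = 256 ≡ 113
(H(m))^16 ≡ 113^2 = 12769 ≡ 42
(H(m))^32 ≡ 42^2 = 1764 ≡ 48
37 = 32 + 4 + 1, so (H(m))^37 ≡ 48·16·42 ≡ 81 (mod 143)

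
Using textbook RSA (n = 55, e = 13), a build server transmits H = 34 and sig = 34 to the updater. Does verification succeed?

sig^13 mod 55 = 34
Since 34 equals the digest 34, verification succeeds.

passes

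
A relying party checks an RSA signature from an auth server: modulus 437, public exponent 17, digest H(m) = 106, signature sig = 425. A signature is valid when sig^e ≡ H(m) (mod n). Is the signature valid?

valid

sig^2 ≡ 425^2 = 180625 ≡ 144
sig^4 ≡ 144^2 = 20736 ≡ 197
sig^8 ≡ 197^2 = 38809 ≡ 353
sig^16 ≡ 353^2 = 124609 ≡ 64
17 = 16 + 1, so sig^17 ≡ 64·425 ≡ 106 (mod 437)
106 = H(m), so the signature checks out.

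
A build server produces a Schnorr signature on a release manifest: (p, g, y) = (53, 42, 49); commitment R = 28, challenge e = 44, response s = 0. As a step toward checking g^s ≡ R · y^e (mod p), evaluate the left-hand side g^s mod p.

42^0 mod 53 = 1

1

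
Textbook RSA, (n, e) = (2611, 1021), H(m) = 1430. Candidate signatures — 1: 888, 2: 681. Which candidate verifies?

2

Candidate 1: 888^2 = 788544 ≡ 22; 888^4 ≡ 22^2 = 484; 888^8 ≡ 484^2 = 234256 ≡ 1877; 888^16 ≡ 1877^2 = 3523129 ≡ 890; 888^32 ≡ 890^2 = 792100 ≡ 967; 888^64 ≡ 967^2 = 935089 ≡ 351; 888^128 ≡ 351^2 = 123201 ≡ 484; 888^256 ≡ 484^2 = 234256 ≡ 1877; 888^512 ≡ 1877^2 = 3523129 ≡ 890; 1021 = 512 + 256 + 128 + 64 + 32 + 16 + 8 + 4 + 1, so 888^1021 ≡ 890·1877·484·351·967·890·1877·484·888 ≡ 2141 (mod 2611)
Candidate 2: 681^2 = 463761 ≡ 1614; 681^4 ≡ 1614^2 = 2604996 ≡ 1829; 681^8 ≡ 1829^2 = 3345241 ≡ 550; 681^16 ≡ 550^2 = 302500 ≡ 2235; 681^32 ≡ 2235^2 = 4995225 ≡ 382; 681^64 ≡ 382^2 = 145924 ≡ 2319; 681^128 ≡ 2319^2 = 5377761 ≡ 1712; 681^256 ≡ 1712^2 = 2930944 ≡ 1402; 681^512 ≡ 1402^2 = 1965604 ≡ 2132; 1021 = 512 + 256 + 128 + 64 + 32 + 16 + 8 + 4 + 1, so 681^1021 ≡ 2132·1402·1712·2319·382·2235·550·1829·681 ≡ 1430 (mod 2611)
  → matches H(m) = 1430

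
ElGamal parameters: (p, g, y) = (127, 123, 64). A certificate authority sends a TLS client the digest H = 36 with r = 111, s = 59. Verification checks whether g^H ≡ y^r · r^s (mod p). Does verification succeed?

fails

Left side g^H mod p:
Squares mod 127: 123^1≡123, 123^2≡16, 123^4≡2, 123^8≡4, 123^16≡16, 123^32≡2
36 = 32 + 4, so 123^36 ≡ 2·2 ≡ 4 (mod 127)
Right side y^r · r^s mod p:
Squares mod 127: 64^1≡64, 64^2≡32, 64^4≡8, 64^8≡64, 64^16≡32, 64^32≡8, 64^64≡64
111 = 64 + 32 + 8 + 4 + 2 + 1, so 64^111 ≡ 64·8·64·8·32·64 ≡ 2 (mod 127)
Squares mod 127: 111^1≡111, 111^2≡2, 111^4≡4, 111^8≡16, 111^16≡2, 111^32≡4
59 = 32 + 16 + 8 + 2 + 1, so 111^59 ≡ 4·2·16·2·111 ≡ 95 (mod 127)
2·95 = 190 ≡ 63 (mod 127)
4 ≠ 63, so verification fails.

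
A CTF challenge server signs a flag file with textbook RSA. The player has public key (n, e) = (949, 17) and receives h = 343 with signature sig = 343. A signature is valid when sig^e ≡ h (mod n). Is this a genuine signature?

sig^2 ≡ 343^2 = 117649 ≡ 922
sig^4 ≡ 922^2 = 850084 ≡ 729
sig^8 ≡ 729^2 = 531441 ≡ 1
sig^16 ≡ 1^2 = 1
17 = 16 + 1, so sig^17 ≡ 1·343 ≡ 343 (mod 949)
sig^17 mod 949 = 343 matches h.

genuine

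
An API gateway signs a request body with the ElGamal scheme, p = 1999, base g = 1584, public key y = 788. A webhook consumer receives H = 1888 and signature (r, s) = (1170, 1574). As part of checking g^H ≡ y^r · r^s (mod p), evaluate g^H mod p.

1584

1584^2 = 2509056 ≡ 311
1584^4 ≡ 311^2 = 96721 ≡ 769
1584^8 ≡ 769^2 = 591361 ≡ 1656
1584^16 ≡ 1656^2 = 2742336 ≡ 1707
1584^32 ≡ 1707^2 = 2913849 ≡ 1306
1584^64 ≡ 1306^2 = 1705636 ≡ 489
1584^128 ≡ 489^2 = 239121 ≡ 1240
1584^256 ≡ 1240^2 = 1537600 ≡ 369
1584^512 ≡ 369^2 = 136161 ≡ 229
1584^1024 ≡ 229^2 = 52441 ≡ 467
1888 = 1024 + 512 + 256 + 64 + 32, so 1584^1888 ≡ 467·229·369·489·1306 ≡ 1584 (mod 1999)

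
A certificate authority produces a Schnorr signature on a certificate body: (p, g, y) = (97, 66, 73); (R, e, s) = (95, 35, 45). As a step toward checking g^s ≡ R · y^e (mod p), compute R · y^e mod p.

Squares mod 97: 73^1≡73, 73^2≡91, 73^4≡36, 73^8≡35, 73^16≡61, 73^32≡35
35 = 32 + 2 + 1, so 73^35 ≡ 35·91·73 ≡ 93 (mod 97)
R · y^e ≡ 95·93 = 8835 ≡ 8 (mod 97)

8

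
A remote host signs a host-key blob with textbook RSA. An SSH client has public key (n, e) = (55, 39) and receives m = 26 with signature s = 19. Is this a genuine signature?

forged

s^2 ≡ 19^2 = 361 ≡ 31
s^4 ≡ 31^2 = 961 ≡ 26
s^8 ≡ 26^2 = 676 ≡ 16
s^16 ≡ 16^2 = 256 ≡ 36
s^32 ≡ 36^2 = 1296 ≡ 31
39 = 32 + 4 + 2 + 1, so s^39 ≡ 31·26·31·19 ≡ 29 (mod 55)
s^39 mod 55 = 29, but m = 26.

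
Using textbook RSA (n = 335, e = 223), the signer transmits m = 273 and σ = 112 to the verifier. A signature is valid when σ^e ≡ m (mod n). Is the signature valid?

valid

σ^2 ≡ 112^2 = 12544 ≡ 149
σ^4 ≡ 149^2 = 22201 ≡ 91
σ^8 ≡ 91^2 = 8281 ≡ 241
σ^16 ≡ 241^2 = 58081 ≡ 126
σ^32 ≡ 126^2 = 15876 ≡ 131
σ^64 ≡ 131^2 = 17161 ≡ 76
σ^128 ≡ 76^2 = 5776 ≡ 81
223 = 128 + 64 + 16 + 8 + 4 + 2 + 1, so σ^223 ≡ 81·76·126·241·91·149·112 ≡ 273 (mod 335)
Since 273 equals the digest 273, verification succeeds.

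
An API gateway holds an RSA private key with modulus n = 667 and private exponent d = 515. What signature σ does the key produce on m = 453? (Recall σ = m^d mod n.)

m^2 ≡ 453^2 = 205209 ≡ 440
m^4 ≡ 440^2 = 193600 ≡ 170
m^8 ≡ 170^2 = 28900 ≡ 219
m^16 ≡ 219^2 = 47961 ≡ 604
m^32 ≡ 604^2 = 364816 ≡ 634
m^64 ≡ 634^2 = 401956 ≡ 422
m^128 ≡ 422^2 = 178084 ≡ 662
m^256 ≡ 662^2 = 438244 ≡ 25
m^512 ≡ 25^2 = 625
515 = 512 + 2 + 1, so m^515 ≡ 625·440·453 ≡ 77 (mod 667)

77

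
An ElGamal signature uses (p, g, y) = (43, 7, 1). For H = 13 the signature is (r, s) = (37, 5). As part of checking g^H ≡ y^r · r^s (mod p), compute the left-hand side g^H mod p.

7

Squares mod 43: 7^1≡7, 7^2≡6, 7^4≡36, 7^8≡6
13 = 8 + 4 + 1, so 7^13 ≡ 6·36·7 ≡ 7 (mod 43)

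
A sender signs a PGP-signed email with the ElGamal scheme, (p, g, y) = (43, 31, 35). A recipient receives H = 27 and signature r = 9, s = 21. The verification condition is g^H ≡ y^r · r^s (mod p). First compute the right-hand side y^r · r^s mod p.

21

Squares mod 43: 35^1≡35, 35^2≡21, 35^4≡11, 35^8≡35
9 = 8 + 1, so 35^9 ≡ 35·35 ≡ 21 (mod 43)
Squares mod 43: 9^1≡9, 9^2≡38, 9^4≡25, 9^8≡23, 9^16≡13
21 = 16 + 4 + 1, so 9^21 ≡ 13·25·9 ≡ 1 (mod 43)
y^r · r^s ≡ 21·1 = 21 ≡ 21 (mod 43)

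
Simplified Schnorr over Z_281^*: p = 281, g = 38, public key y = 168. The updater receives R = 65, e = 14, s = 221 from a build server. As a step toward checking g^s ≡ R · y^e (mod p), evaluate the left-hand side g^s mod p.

38^2 = 1444 ≡ 39
38^4 ≡ 39^2 = 1521 ≡ 116
38^8 ≡ 116^2 = 13456 ≡ 249
38^16 ≡ 249^2 = 62001 ≡ 181
38^32 ≡ 181^2 = 32761 ≡ 165
38^64 ≡ 165^2 = 27225 ≡ 249
38^128 ≡ 249^2 = 62001 ≡ 181
221 = 128 + 64 + 16 + 8 + 4 + 1, so 38^221 ≡ 181·249·181·249·116·38 ≡ 73 (mod 281)

73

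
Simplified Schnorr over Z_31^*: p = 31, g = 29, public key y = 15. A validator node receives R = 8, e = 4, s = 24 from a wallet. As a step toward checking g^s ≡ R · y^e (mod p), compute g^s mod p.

16

29^24 mod 31 = 16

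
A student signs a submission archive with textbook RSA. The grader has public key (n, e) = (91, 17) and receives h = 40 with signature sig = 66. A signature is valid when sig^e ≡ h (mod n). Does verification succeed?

passes

sig^2 ≡ 66^2 = 4356 ≡ 79
sig^4 ≡ 79^2 = 6241 ≡ 53
sig^8 ≡ 53^2 = 2809 ≡ 79
sig^16 ≡ 79^2 = 6241 ≡ 53
17 = 16 + 1, so sig^17 ≡ 53·66 ≡ 40 (mod 91)
40 = h, so the signature checks out.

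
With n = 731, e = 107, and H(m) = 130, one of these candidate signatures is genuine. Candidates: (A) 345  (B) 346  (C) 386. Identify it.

Candidate A: Squares mod 731: 345^1≡345, 345^2≡603, 345^4≡302, 345^8≡560, 345^16≡1, 345^32≡1, 345^64≡1; 107 = 64 + 32 + 8 + 2 + 1, so 345^107 ≡ 1·1·560·603·345 ≡ 130 (mod 731)
  → matches H(m) = 130
Candidate B: Squares mod 731: 346^1≡346, 346^2≡563, 346^4≡446, 346^8≡84, 346^16≡477, 346^32≡188, 346^64≡256; 107 = 64 + 32 + 8 + 2 + 1, so 346^107 ≡ 256·188·84·563·346 ≡ 39 (mod 731)
Candidate C: Squares mod 731: 386^1≡386, 386^2≡603, 386^4≡302, 386^8≡560, 386^16≡1, 386^32≡1, 386^64≡1; 107 = 64 + 32 + 8 + 2 + 1, so 386^107 ≡ 1·1·560·603·386 ≡ 601 (mod 731)

A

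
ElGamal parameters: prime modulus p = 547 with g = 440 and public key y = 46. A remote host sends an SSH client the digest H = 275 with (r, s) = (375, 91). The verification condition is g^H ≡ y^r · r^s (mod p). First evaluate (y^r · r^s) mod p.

509

46^2 = 2116 ≡ 475
46^4 ≡ 475^2 = 225625 ≡ 261
46^8 ≡ 261^2 = 68121 ≡ 293
46^16 ≡ 293^2 = 85849 ≡ 517
46^32 ≡ 517^2 = 267289 ≡ 353
46^64 ≡ 353^2 = 124609 ≡ 440
46^128 ≡ 440^2 = 193600 ≡ 509
46^256 ≡ 509^2 = 259081 ≡ 350
375 = 256 + 64 + 32 + 16 + 4 + 2 + 1, so 46^375 ≡ 350·440·353·517·261·475·46 ≡ 509 (mod 547)
375^2 = 140625 ≡ 46
375^4 ≡ 46^2 = 2116 ≡ 475
375^8 ≡ 475^2 = 225625 ≡ 261
375^16 ≡ 261^2 = 68121 ≡ 293
375^32 ≡ 293^2 = 85849 ≡ 517
375^64 ≡ 517^2 = 267289 ≡ 353
91 = 64 + 16 + 8 + 2 + 1, so 375^91 ≡ 353·293·261·46·375 ≡ 1 (mod 547)
y^r · r^s ≡ 509·1 = 509 ≡ 509 (mod 547)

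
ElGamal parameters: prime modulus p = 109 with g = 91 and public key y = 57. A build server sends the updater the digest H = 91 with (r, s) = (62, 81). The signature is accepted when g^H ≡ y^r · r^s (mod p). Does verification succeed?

passes

Left side g^H mod p:
91^2 = 8281 ≡ 106
91^4 ≡ 106^2 = 11236 ≡ 9
91^8 ≡ 9^2 = 81
91^16 ≡ 81^2 = 6561 ≡ 21
91^32 ≡ 21^2 = 441 ≡ 5
91^64 ≡ 5^2 = 25
91 = 64 + 16 + 8 + 2 + 1, so 91^91 ≡ 25·21·81·106·91 ≡ 47 (mod 109)
Right side y^r · r^s mod p:
57^2 = 3249 ≡ 88
57^4 ≡ 88^2 = 7744 ≡ 5
57^8 ≡ 5^2 = 25
57^16 ≡ 25^2 = 625 ≡ 80
57^32 ≡ 80^2 = 6400 ≡ 78
62 = 32 + 16 + 8 + 4 + 2, so 57^62 ≡ 78·80·25·5·88 ≡ 84 (mod 109)
62^2 = 3844 ≡ 29
62^4 ≡ 29^2 = 841 ≡ 78
62^8 ≡ 78^2 = 6084 ≡ 89
62^16 ≡ 89^2 = 7921 ≡ 73
62^32 ≡ 73^2 = 5329 ≡ 97
62^64 ≡ 97^2 = 9409 ≡ 35
81 = 64 + 16 + 1, so 62^81 ≡ 35·73·62 ≡ 33 (mod 109)
84·33 = 2772 ≡ 47 (mod 109)
47 ≡ 47 (mod 109), so the signature is genuine.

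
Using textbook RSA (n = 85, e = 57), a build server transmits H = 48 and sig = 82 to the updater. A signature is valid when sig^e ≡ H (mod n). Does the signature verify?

sig^2 ≡ 82^2 = 6724 ≡ 9
sig^4 ≡ 9^2 = 81
sig^8 ≡ 81^2 = 6561 ≡ 16
sig^16 ≡ 16^2 = 256 ≡ 1
sig^32 ≡ 1^2 = 1
57 = 32 + 16 + 8 + 1, so sig^57 ≡ 1·1·16·82 ≡ 37 (mod 85)
The recovered value 37 does not match the digest 48.

does not verify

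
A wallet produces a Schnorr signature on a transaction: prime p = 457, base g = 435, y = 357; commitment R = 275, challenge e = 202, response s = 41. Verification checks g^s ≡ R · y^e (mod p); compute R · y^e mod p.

357^2 = 127449 ≡ 403
357^4 ≡ 403^2 = 162409 ≡ 174
357^8 ≡ 174^2 = 30276 ≡ 114
357^16 ≡ 114^2 = 12996 ≡ 200
357^32 ≡ 200^2 = 40000 ≡ 241
357^64 ≡ 241^2 = 58081 ≡ 42
357^128 ≡ 42^2 = 1764 ≡ 393
202 = 128 + 64 + 8 + 2, so 357^202 ≡ 393·42·114·403 ≡ 272 (mod 457)
R · y^e ≡ 275·272 = 74800 ≡ 309 (mod 457)

309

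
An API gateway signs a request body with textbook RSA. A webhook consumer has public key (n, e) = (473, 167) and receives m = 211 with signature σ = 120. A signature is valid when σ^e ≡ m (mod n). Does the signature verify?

does not verify

σ^167 mod 473 = 406
406 ≠ 211, so verification fails.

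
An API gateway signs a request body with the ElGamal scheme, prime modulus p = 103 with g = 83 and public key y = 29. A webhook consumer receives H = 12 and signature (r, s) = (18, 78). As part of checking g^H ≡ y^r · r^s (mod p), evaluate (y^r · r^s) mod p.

14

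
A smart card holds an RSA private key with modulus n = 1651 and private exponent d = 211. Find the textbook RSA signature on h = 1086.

Squares mod 1651: h^1≡1086, h^2≡582, h^4≡269, h^8≡1368, h^16≡841, h^32≡653, h^64≡451, h^128≡328
211 = 128 + 64 + 16 + 2 + 1, so h^211 ≡ 328·451·841·582·1086 ≡ 695 (mod 1651)

695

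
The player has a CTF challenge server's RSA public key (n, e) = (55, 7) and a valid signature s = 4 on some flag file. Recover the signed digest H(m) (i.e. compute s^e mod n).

49

Squares mod 55: s^1≡4, s^2≡16, s^4≡36
7 = 4 + 2 + 1, so s^7 ≡ 36·16·4 ≡ 49 (mod 55)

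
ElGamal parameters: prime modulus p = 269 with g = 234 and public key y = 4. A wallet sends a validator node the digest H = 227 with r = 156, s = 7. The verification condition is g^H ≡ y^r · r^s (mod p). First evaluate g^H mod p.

234^2 = 54756 ≡ 149
234^4 ≡ 149^2 = 22201 ≡ 143
234^8 ≡ 143^2 = 20449 ≡ 5
234^16 ≡ 5^2 = 25
234^32 ≡ 25^2 = 625 ≡ 87
234^64 ≡ 87^2 = 7569 ≡ 37
234^128 ≡ 37^2 = 1369 ≡ 24
227 = 128 + 64 + 32 + 2 + 1, so 234^227 ≡ 24·37·87·149·234 ≡ 137 (mod 269)

137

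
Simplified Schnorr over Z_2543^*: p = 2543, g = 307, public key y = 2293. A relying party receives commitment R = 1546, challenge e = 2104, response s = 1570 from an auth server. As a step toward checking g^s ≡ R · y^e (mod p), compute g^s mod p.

243

307^2 = 94249 ≡ 158
307^4 ≡ 158^2 = 24964 ≡ 2077
307^8 ≡ 2077^2 = 4313929 ≡ 1001
307^16 ≡ 1001^2 = 1002001 ≡ 59
307^32 ≡ 59^2 = 3481 ≡ 938
307^64 ≡ 938^2 = 879844 ≡ 2509
307^128 ≡ 2509^2 = 6295081 ≡ 1156
307^256 ≡ 1156^2 = 1336336 ≡ 1261
307^512 ≡ 1261^2 = 1590121 ≡ 746
307^1024 ≡ 746^2 = 556516 ≡ 2142
1570 = 1024 + 512 + 32 + 2, so 307^1570 ≡ 2142·746·938·158 ≡ 243 (mod 2543)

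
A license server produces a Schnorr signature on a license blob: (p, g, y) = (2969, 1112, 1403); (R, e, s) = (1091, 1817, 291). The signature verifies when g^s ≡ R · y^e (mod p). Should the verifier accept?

reject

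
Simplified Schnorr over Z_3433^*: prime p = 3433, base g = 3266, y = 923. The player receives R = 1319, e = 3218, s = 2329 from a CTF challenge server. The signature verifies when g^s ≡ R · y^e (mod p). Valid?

g^s mod p:
3266^2 = 10666756 ≡ 425
3266^4 ≡ 425^2 = 180625 ≡ 2109
3266^8 ≡ 2109^2 = 4447881 ≡ 2146
3266^16 ≡ 2146^2 = 4605316 ≡ 1663
3266^32 ≡ 1663^2 = 2765569 ≡ 2004
3266^64 ≡ 2004^2 = 4016016 ≡ 2839
3266^128 ≡ 2839^2 = 8059921 ≡ 2670
3266^256 ≡ 2670^2 = 7128900 ≡ 1992
3266^512 ≡ 1992^2 = 3968064 ≡ 2949
3266^1024 ≡ 2949^2 = 8696601 ≡ 812
3266^2048 ≡ 812^2 = 659344 ≡ 208
2329 = 2048 + 256 + 16 + 8 + 1, so 3266^2329 ≡ 208·1992·1663·2146·3266 ≡ 1229 (mod 3433)
R · y^e mod p:
923^2 = 851929 ≡ 545
923^4 ≡ 545^2 = 297025 ≡ 1787
923^8 ≡ 1787^2 = 3193369 ≡ 679
923^16 ≡ 679^2 = 461041 ≡ 1019
923^32 ≡ 1019^2 = 1038361 ≡ 1595
923^64 ≡ 1595^2 = 2544025 ≡ 172
923^128 ≡ 172^2 = 29584 ≡ 2120
923^256 ≡ 2120^2 = 4494400 ≡ 603
923^512 ≡ 603^2 = 363609 ≡ 3144
923^1024 ≡ 3144^2 = 9884736 ≡ 1129
923^2048 ≡ 1129^2 = 1274641 ≡ 998
3218 = 2048 + 1024 + 128 + 16 + 2, so 923^3218 ≡ 998·1129·2120·1019·545 ≡ 66 (mod 3433)
1319·66 = 87054 ≡ 1229 (mod 3433)
1229 ≡ 1229 (mod 3433); signature holds.

yes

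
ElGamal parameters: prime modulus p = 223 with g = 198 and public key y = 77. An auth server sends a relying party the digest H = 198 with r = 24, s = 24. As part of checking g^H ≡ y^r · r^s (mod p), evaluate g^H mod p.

14

198^2 = 39204 ≡ 179
198^4 ≡ 179^2 = 32041 ≡ 152
198^8 ≡ 152^2 = 23104 ≡ 135
198^16 ≡ 135^2 = 18225 ≡ 162
198^32 ≡ 162^2 = 26244 ≡ 153
198^64 ≡ 153^2 = 23409 ≡ 217
198^128 ≡ 217^2 = 47089 ≡ 36
198 = 128 + 64 + 4 + 2, so 198^198 ≡ 36·217·152·179 ≡ 14 (mod 223)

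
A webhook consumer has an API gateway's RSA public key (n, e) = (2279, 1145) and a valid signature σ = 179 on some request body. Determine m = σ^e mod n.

Squares mod 2279: σ^1≡179, σ^2≡135, σ^4≡2272, σ^8≡49, σ^16≡122, σ^32≡1210, σ^64≡982, σ^128≡307, σ^256≡810, σ^512≡2027, σ^1024≡1971
1145 = 1024 + 64 + 32 + 16 + 8 + 1, so σ^1145 ≡ 1971·982·1210·122·49·179 ≡ 338 (mod 2279)

338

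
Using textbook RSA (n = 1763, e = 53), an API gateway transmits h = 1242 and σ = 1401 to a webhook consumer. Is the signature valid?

σ^2 ≡ 1401^2 = 1962801 ≡ 582
σ^4 ≡ 582^2 = 338724 ≡ 228
σ^8 ≡ 228^2 = 51984 ≡ 857
σ^16 ≡ 857^2 = 734449 ≡ 1041
σ^32 ≡ 1041^2 = 1083681 ≡ 1199
53 = 32 + 16 + 4 + 1, so σ^53 ≡ 1199·1041·228·1401 ≡ 1242 (mod 1763)
1242 = h, so the signature checks out.

valid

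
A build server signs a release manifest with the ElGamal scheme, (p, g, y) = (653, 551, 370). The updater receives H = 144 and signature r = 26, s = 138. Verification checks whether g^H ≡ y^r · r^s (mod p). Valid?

yes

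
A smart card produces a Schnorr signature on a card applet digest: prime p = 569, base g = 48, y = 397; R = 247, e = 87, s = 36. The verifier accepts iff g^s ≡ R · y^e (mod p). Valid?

no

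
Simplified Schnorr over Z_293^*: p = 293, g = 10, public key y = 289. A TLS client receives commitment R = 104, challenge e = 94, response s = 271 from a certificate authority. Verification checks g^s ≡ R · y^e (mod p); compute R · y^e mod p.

Squares mod 293: 289^1≡289, 289^2≡16, 289^4≡256, 289^8≡197, 289^16≡133, 289^32≡109, 289^64≡161
94 = 64 + 16 + 8 + 4 + 2, so 289^94 ≡ 161·133·197·256·16 ≡ 53 (mod 293)
R · y^e ≡ 104·53 = 5512 ≡ 238 (mod 293)

238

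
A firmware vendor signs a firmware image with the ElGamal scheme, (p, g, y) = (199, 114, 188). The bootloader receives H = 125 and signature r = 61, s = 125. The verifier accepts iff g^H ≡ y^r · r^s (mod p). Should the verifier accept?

accept

Left side g^H mod p:
114^2 = 12996 ≡ 61
114^4 ≡ 61^2 = 3721 ≡ 139
114^8 ≡ 139^2 = 19321 ≡ 18
114^16 ≡ 18^2 = 324 ≡ 125
114^32 ≡ 125^2 = 15625 ≡ 103
114^64 ≡ 103^2 = 10609 ≡ 62
125 = 64 + 32 + 16 + 8 + 4 + 1, so 114^125 ≡ 62·103·125·18·139·114 ≡ 139 (mod 199)
Right side y^r · r^s mod p:
188^2 = 35344 ≡ 121
188^4 ≡ 121^2 = 14641 ≡ 114
188^8 ≡ 114^2 = 12996 ≡ 61
188^16 ≡ 61^2 = 3721 ≡ 139
188^32 ≡ 139^2 = 19321 ≡ 18
61 = 32 + 16 + 8 + 4 + 1, so 188^61 ≡ 18·139·61·114·188 ≡ 63 (mod 199)
61^2 = 3721 ≡ 139
61^4 ≡ 139^2 = 19321 ≡ 18
61^8 ≡ 18^2 = 324 ≡ 125
61^16 ≡ 125^2 = 15625 ≡ 103
61^32 ≡ 103^2 = 10609 ≡ 62
61^64 ≡ 62^2 = 3844 ≡ 63
125 = 64 + 32 + 16 + 8 + 4 + 1, so 61^125 ≡ 63·62·103·125·18·61 ≡ 18 (mod 199)
63·18 = 1134 ≡ 139 (mod 199)
139 ≡ 139 (mod 199), so the signature is genuine.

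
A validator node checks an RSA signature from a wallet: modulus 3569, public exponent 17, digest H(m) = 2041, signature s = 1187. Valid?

yes

s^2 ≡ 1187^2 = 1408969 ≡ 2783
s^4 ≡ 2783^2 = 7745089 ≡ 359
s^8 ≡ 359^2 = 128881 ≡ 397
s^16 ≡ 397^2 = 157609 ≡ 573
17 = 16 + 1, so s^17 ≡ 573·1187 ≡ 2041 (mod 3569)
Since 2041 equals the digest 2041, verification succeeds.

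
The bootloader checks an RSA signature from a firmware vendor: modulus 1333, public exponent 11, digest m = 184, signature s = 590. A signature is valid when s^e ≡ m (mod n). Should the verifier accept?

s^2 ≡ 590^2 = 348100 ≡ 187
s^4 ≡ 187^2 = 34969 ≡ 311
s^8 ≡ 311^2 = 96721 ≡ 745
11 = 8 + 2 + 1, so s^11 ≡ 745·187·590 ≡ 404 (mod 1333)
The recovered value 404 does not match the digest 184.

reject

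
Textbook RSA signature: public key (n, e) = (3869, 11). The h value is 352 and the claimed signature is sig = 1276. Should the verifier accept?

reject

sig^2 ≡ 1276^2 = 1628176 ≡ 3196
sig^4 ≡ 3196^2 = 10214416 ≡ 256
sig^8 ≡ 256^2 = 65536 ≡ 3632
11 = 8 + 2 + 1, so sig^11 ≡ 3632·3196·1276 ≡ 2269 (mod 3869)
sig^11 mod 3869 = 2269, but h = 352.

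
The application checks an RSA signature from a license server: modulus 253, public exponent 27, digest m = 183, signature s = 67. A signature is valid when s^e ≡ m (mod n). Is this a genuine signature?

s^27 mod 253 = 221
s^27 mod 253 = 221, but m = 183.

forged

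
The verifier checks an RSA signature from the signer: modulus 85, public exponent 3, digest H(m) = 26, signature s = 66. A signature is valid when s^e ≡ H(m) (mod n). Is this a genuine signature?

genuine

s^3 mod 85 = 26
s^3 mod 85 = 26 matches H(m).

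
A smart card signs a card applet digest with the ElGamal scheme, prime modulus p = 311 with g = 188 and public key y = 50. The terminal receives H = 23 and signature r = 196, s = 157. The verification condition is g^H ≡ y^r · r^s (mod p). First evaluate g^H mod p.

40

Squares mod 311: 188^1≡188, 188^2≡201, 188^4≡282, 188^8≡219, 188^16≡67
23 = 16 + 4 + 2 + 1, so 188^23 ≡ 67·282·201·188 ≡ 40 (mod 311)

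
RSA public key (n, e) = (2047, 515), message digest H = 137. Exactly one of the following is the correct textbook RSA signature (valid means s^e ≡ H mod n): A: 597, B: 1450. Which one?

A

Candidate A: 597^515 mod 2047 = 137
  → matches H = 137
Candidate B: 1450^515 mod 2047 = 1910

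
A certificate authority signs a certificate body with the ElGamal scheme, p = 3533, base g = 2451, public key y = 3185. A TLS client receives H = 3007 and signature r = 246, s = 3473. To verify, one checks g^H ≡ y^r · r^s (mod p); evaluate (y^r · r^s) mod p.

3185^2 = 10144225 ≡ 982
3185^4 ≡ 982^2 = 964324 ≡ 3348
3185^8 ≡ 3348^2 = 11209104 ≡ 2428
3185^16 ≡ 2428^2 = 5895184 ≡ 2140
3185^32 ≡ 2140^2 = 4579600 ≡ 832
3185^64 ≡ 832^2 = 692224 ≡ 3289
3185^128 ≡ 3289^2 = 10817521 ≡ 3008
246 = 128 + 64 + 32 + 16 + 4 + 2, so 3185^246 ≡ 3008·3289·832·2140·3348·982 ≡ 1003 (mod 3533)
246^2 = 60516 ≡ 455
246^4 ≡ 455^2 = 207025 ≡ 2111
246^8 ≡ 2111^2 = 4456321 ≡ 1208
246^16 ≡ 1208^2 = 1459264 ≡ 135
246^32 ≡ 135^2 = 18225 ≡ 560
246^64 ≡ 560^2 = 313600 ≡ 2696
246^128 ≡ 2696^2 = 7268416 ≡ 1035
246^256 ≡ 1035^2 = 1071225 ≡ 726
246^512 ≡ 726^2 = 527076 ≡ 659
246^1024 ≡ 659^2 = 434281 ≡ 3255
246^2048 ≡ 3255^2 = 10595025 ≡ 3091
3473 = 2048 + 1024 + 256 + 128 + 16 + 1, so 246^3473 ≡ 3091·3255·726·1035·135·246 ≡ 190 (mod 3533)
y^r · r^s ≡ 1003·190 = 190570 ≡ 3321 (mod 3533)

3321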